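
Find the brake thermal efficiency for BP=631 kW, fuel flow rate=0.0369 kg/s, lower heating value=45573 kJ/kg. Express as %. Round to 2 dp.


eta_BTE = (BP / (mf * LHV)) * 100
Denominator = 0.0369 * 45573 = 1681.6437 kW
eta_BTE = (631 / 1681.6437) * 100 = 37.52%


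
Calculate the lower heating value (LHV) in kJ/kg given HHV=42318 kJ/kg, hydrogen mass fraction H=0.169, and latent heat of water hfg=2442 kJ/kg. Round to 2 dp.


LHV = HHV - hfg * 9 * H
Water correction = 2442 * 9 * 0.169 = 3714.282 kJ/kg
LHV = 42318 - 3714.282 = 38603.72 kJ/kg


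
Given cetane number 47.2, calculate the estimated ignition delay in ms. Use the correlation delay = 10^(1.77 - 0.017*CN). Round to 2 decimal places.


delay = 10^(1.77 - 0.017*CN)
Exponent = 1.77 - 0.017*47.2 = 0.9676
delay = 10^0.9676 = 9.28 ms


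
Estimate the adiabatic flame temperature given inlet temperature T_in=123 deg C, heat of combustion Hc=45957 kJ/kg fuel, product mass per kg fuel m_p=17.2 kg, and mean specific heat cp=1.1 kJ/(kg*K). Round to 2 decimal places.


T_ad = T_in + Hc / (m_p * cp)
Denominator = 17.2 * 1.1 = 18.9200
Temperature rise = 45957 / 18.9200 = 2429.02 K
T_ad = 123 + 2429.02 = 2552.02 deg C


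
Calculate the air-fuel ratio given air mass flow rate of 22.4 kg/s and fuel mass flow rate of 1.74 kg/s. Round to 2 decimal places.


AFR = m_air / m_fuel
AFR = 22.4 / 1.74 = 12.87


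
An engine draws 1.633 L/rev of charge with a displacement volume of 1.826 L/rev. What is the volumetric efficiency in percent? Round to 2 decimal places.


eta_v = (V_actual / V_disp) * 100
Ratio = 1.633 / 1.826 = 0.8943
eta_v = 0.8943 * 100 = 89.43%


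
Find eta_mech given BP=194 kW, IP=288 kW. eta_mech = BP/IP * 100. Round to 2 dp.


eta_mech = (BP / IP) * 100
Ratio = 194 / 288 = 0.6736
eta_mech = 0.6736 * 100 = 67.36%


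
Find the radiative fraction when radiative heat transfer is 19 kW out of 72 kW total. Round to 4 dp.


f_rad = Q_rad / Q_total
f_rad = 19 / 72 = 0.2639


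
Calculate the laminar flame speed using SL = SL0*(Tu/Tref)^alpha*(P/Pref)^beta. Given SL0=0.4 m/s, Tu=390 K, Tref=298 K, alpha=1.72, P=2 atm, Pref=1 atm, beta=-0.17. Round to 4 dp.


SL = SL0 * (Tu/Tref)^alpha * (P/Pref)^beta
T ratio = 390/298 = 1.30872483
(T ratio)^alpha = 1.30872483^1.72 = 1.588470
(P/Pref)^beta = 2^(-0.17) = 0.888843
SL = 0.4 * 1.588470 * 0.888843 = 0.5648 m/s


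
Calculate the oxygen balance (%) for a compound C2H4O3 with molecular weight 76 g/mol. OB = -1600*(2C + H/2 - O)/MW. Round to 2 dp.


OB = -1600 * (2C + H/2 - O) / MW
Inner = 2*2 + 4/2 - 3 = 3.00
OB = -1600 * 3.00 / 76 = -63.16%


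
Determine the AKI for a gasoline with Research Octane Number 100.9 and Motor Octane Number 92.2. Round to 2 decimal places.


AKI = (RON + MON) / 2
AKI = (100.9 + 92.2) / 2
AKI = 193.1 / 2 = 96.55


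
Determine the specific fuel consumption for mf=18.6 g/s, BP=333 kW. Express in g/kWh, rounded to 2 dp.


SFC = (mf / BP) * 3600
Rate = 18.6 / 333 = 0.055856 g/(s*kW)
SFC = 0.055856 * 3600 = 201.08 g/kWh


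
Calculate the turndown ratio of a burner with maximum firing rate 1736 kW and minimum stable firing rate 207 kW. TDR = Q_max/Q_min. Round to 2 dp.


TDR = Q_max / Q_min
TDR = 1736 / 207 = 8.39


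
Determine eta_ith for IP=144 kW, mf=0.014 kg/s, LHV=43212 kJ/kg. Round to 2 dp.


eta_ith = (IP / (mf * LHV)) * 100
Denominator = 0.014 * 43212 = 604.9680 kW
eta_ith = (144 / 604.9680) * 100 = 23.80%


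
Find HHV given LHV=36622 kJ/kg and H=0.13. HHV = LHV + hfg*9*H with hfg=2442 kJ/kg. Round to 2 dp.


HHV = LHV + hfg * 9 * H
Water addition = 2442 * 9 * 0.13 = 2857.140 kJ/kg
HHV = 36622 + 2857.140 = 39479.14 kJ/kg


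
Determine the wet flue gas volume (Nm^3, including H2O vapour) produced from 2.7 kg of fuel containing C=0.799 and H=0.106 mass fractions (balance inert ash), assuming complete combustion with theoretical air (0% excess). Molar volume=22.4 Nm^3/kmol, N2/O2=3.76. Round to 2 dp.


Per kg fuel: CO2 = (C/12 kmol)*22.4 = (0.799/12)*22.4 = 1.49147 Nm^3
Per kg fuel: H2O = (H/2 kmol)*22.4 = (0.106/2)*22.4 = 1.18720 Nm^3
O2 needed per kg fuel = C/12 + H/4 = 0.799/12 + 0.106/4 = 0.09308333 kmol
Per kg fuel: N2 = O2*3.76*22.4 = 0.09308333*3.76*22.4 = 7.83985 Nm^3
Total per kg = 1.49147 + 1.18720 + 7.83985 = 10.51852 Nm^3
Total = 10.51852 * 2.7 = 28.40 Nm^3


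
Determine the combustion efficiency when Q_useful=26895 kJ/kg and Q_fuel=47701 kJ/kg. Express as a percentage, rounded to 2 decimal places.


Efficiency = (Q_useful / Q_fuel) * 100
Efficiency = (26895 / 47701) * 100
Efficiency = 0.5638 * 100 = 56.38%


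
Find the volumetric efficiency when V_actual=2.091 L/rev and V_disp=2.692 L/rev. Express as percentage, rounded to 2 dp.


eta_v = (V_actual / V_disp) * 100
Ratio = 2.091 / 2.692 = 0.7767
eta_v = 0.7767 * 100 = 77.67%


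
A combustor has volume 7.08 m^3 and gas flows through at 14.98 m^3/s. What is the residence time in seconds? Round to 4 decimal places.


tau = V / Q_flow
tau = 7.08 / 14.98 = 0.4726 s


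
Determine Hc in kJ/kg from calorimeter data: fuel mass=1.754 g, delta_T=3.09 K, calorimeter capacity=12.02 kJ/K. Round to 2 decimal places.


Hc = C_cal * delta_T / m_fuel
Q_released = 12.02 * 3.09 = 37.1418 kJ
m_fuel = 1.754 g = 1.754/1000 kg = 0.001754 kg
Hc = 37.1418 / 0.001754 = 21175.48 kJ/kg


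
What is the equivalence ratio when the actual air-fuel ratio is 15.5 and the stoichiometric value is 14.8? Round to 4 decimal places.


phi = AFR_stoich / AFR_actual
phi = 14.8 / 15.5 = 0.9548


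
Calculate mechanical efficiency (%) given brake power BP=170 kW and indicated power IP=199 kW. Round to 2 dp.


eta_mech = (BP / IP) * 100
Ratio = 170 / 199 = 0.8543
eta_mech = 0.8543 * 100 = 85.43%


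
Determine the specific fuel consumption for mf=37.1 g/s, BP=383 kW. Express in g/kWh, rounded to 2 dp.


SFC = (mf / BP) * 3600
Rate = 37.1 / 383 = 0.096867 g/(s*kW)
SFC = 0.096867 * 3600 = 348.72 g/kWh


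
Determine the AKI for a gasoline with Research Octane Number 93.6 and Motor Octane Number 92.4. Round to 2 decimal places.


AKI = (RON + MON) / 2
AKI = (93.6 + 92.4) / 2
AKI = 186.0 / 2 = 93.00


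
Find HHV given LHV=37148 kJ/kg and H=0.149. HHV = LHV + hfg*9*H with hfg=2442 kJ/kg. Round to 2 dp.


HHV = LHV + hfg * 9 * H
Water addition = 2442 * 9 * 0.149 = 3274.722 kJ/kg
HHV = 37148 + 3274.722 = 40422.72 kJ/kg


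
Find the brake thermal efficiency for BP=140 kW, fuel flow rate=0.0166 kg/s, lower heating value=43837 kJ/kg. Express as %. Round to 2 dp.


eta_BTE = (BP / (mf * LHV)) * 100
Denominator = 0.0166 * 43837 = 727.6942 kW
eta_BTE = (140 / 727.6942) * 100 = 19.24%


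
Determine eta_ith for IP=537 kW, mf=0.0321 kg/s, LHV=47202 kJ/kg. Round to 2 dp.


eta_ith = (IP / (mf * LHV)) * 100
Denominator = 0.0321 * 47202 = 1515.1842 kW
eta_ith = (537 / 1515.1842) * 100 = 35.44%


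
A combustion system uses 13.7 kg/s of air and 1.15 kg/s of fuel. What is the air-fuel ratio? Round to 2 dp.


AFR = m_air / m_fuel
AFR = 13.7 / 1.15 = 11.91


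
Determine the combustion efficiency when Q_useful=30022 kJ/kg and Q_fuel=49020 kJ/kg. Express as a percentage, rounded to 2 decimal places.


Efficiency = (Q_useful / Q_fuel) * 100
Efficiency = (30022 / 49020) * 100
Efficiency = 0.6124 * 100 = 61.24%


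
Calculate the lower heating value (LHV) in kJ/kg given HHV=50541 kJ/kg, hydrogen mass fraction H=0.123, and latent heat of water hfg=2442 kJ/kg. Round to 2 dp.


LHV = HHV - hfg * 9 * H
Water correction = 2442 * 9 * 0.123 = 2703.294 kJ/kg
LHV = 50541 - 2703.294 = 47837.71 kJ/kg


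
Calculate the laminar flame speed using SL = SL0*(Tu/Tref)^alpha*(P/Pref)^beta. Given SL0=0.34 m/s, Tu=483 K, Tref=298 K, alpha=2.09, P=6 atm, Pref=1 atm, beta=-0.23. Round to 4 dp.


SL = SL0 * (Tu/Tref)^alpha * (P/Pref)^beta
T ratio = 483/298 = 1.62080537
(T ratio)^alpha = 1.62080537^2.09 = 2.743706
(P/Pref)^beta = 6^(-0.23) = 0.662255
SL = 0.34 * 2.743706 * 0.662255 = 0.6178 m/s


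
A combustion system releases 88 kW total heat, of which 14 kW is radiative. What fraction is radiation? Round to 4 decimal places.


f_rad = Q_rad / Q_total
f_rad = 14 / 88 = 0.1591


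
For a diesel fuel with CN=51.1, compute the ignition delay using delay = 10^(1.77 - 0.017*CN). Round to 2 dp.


delay = 10^(1.77 - 0.017*CN)
Exponent = 1.77 - 0.017*51.1 = 0.9013
delay = 10^0.9013 = 7.97 ms


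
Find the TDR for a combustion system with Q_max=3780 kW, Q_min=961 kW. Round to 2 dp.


TDR = Q_max / Q_min
TDR = 3780 / 961 = 3.93


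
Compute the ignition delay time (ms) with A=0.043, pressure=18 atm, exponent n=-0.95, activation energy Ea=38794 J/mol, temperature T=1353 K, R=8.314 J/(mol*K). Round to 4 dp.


tau = A * P^n * exp(Ea/(R*T))
P^n = 18^(-0.95) = 0.06419351
Ea/(R*T) = 38794/(8.314*1353) = 3.448711
exp(Ea/(R*T)) = 31.459800
tau = 0.043 * 0.06419351 * 31.459800 = 0.0868 ms


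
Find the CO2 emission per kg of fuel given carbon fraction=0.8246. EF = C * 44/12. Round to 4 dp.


EF = C_frac * (M_CO2 / M_C)
EF = 0.8246 * (44/12)
EF = 0.8246 * 3.666667 = 3.0235 kg_CO2/kg_fuel


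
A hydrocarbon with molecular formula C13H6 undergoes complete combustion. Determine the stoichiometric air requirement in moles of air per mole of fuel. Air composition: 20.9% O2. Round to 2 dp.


Balanced combustion: C13H6 + 14.5 O2 -> 13 CO2 + 3 H2O
O2 needed = C + H/4 = 13 + 6/4 = 14.50 moles
Air moles = O2 / 0.209 = 14.50 / 0.209 = 69.38 moles air


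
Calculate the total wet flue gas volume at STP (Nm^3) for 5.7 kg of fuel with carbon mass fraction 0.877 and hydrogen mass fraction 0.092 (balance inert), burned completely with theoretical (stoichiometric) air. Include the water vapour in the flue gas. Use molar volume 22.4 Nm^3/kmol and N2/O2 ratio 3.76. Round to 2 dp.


Per kg fuel: CO2 = (C/12 kmol)*22.4 = (0.877/12)*22.4 = 1.63707 Nm^3
Per kg fuel: H2O = (H/2 kmol)*22.4 = (0.092/2)*22.4 = 1.03040 Nm^3
O2 needed per kg fuel = C/12 + H/4 = 0.877/12 + 0.092/4 = 0.09608333 kmol
Per kg fuel: N2 = O2*3.76*22.4 = 0.09608333*3.76*22.4 = 8.09252 Nm^3
Total per kg = 1.63707 + 1.03040 + 8.09252 = 10.75999 Nm^3
Total = 10.75999 * 5.7 = 61.33 Nm^3


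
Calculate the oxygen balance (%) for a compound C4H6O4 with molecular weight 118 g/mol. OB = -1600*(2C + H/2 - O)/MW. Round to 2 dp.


OB = -1600 * (2C + H/2 - O) / MW
Inner = 2*4 + 6/2 - 4 = 7.00
OB = -1600 * 7.00 / 118 = -94.92%


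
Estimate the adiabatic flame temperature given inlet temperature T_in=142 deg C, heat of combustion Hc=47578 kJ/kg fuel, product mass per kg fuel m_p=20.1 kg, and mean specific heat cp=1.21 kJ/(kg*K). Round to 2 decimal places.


T_ad = T_in + Hc / (m_p * cp)
Denominator = 20.1 * 1.21 = 24.3210
Temperature rise = 47578 / 24.3210 = 1956.25 K
T_ad = 142 + 1956.25 = 2098.25 deg C


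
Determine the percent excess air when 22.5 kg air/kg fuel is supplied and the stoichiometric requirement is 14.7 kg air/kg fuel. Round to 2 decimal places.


Excess air = actual - stoichiometric = 22.5 - 14.7 = 7.80 kg/kg fuel
Excess air % = (excess / stoich) * 100 = (7.80 / 14.7) * 100 = 53.06%


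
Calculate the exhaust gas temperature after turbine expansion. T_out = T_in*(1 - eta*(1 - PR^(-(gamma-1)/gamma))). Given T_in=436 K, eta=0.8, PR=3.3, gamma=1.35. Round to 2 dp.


T_out = T_in * (1 - eta * (1 - PR^(-(gamma-1)/gamma)))
Exponent = -(1.35-1)/1.35 = -0.25925926
PR^exp = 3.3^(-0.25925926) = 0.73378775
Factor = 1 - 0.8*(1 - 0.73378775) = 0.78703020
T_out = 436 * 0.78703020 = 343.15 K


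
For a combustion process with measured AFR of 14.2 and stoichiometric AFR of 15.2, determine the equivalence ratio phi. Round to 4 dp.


phi = AFR_stoich / AFR_actual
phi = 15.2 / 14.2 = 1.0704


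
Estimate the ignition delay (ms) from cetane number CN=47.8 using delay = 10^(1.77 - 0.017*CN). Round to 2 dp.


delay = 10^(1.77 - 0.017*CN)
Exponent = 1.77 - 0.017*47.8 = 0.9574
delay = 10^0.9574 = 9.07 ms


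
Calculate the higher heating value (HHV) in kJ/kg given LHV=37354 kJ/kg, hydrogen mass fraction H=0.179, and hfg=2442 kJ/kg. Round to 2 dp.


HHV = LHV + hfg * 9 * H
Water addition = 2442 * 9 * 0.179 = 3934.062 kJ/kg
HHV = 37354 + 3934.062 = 41288.06 kJ/kg


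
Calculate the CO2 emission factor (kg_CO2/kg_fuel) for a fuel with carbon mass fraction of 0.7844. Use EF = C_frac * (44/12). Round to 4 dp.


EF = C_frac * (M_CO2 / M_C)
EF = 0.7844 * (44/12)
EF = 0.7844 * 3.666667 = 2.8761 kg_CO2/kg_fuel


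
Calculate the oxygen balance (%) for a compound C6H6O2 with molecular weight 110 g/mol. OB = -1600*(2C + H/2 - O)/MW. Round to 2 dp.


OB = -1600 * (2C + H/2 - O) / MW
Inner = 2*6 + 6/2 - 2 = 13.00
OB = -1600 * 13.00 / 110 = -189.09%


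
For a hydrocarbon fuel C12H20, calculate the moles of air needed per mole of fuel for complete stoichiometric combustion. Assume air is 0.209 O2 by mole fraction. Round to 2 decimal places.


Balanced combustion: C12H20 + 17 O2 -> 12 CO2 + 10 H2O
O2 needed = C + H/4 = 12 + 20/4 = 17.00 moles
Air moles = O2 / 0.209 = 17.00 / 0.209 = 81.34 moles air


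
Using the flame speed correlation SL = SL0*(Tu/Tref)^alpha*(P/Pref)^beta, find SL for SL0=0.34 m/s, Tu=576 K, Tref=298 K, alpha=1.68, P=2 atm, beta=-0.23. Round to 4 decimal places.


SL = SL0 * (Tu/Tref)^alpha * (P/Pref)^beta
T ratio = 576/298 = 1.93288591
(T ratio)^alpha = 1.93288591^1.68 = 3.025704
(P/Pref)^beta = 2^(-0.23) = 0.852635
SL = 0.34 * 3.025704 * 0.852635 = 0.8771 m/s


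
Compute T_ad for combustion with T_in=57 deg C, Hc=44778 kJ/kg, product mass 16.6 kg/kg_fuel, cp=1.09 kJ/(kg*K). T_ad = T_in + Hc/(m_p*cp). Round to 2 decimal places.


T_ad = T_in + Hc / (m_p * cp)
Denominator = 16.6 * 1.09 = 18.0940
Temperature rise = 44778 / 18.0940 = 2474.74 K
T_ad = 57 + 2474.74 = 2531.74 deg C


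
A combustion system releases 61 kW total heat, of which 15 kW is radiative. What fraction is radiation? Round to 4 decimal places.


f_rad = Q_rad / Q_total
f_rad = 15 / 61 = 0.2459


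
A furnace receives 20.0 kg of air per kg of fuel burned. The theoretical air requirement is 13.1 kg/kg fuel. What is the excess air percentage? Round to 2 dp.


Excess air = actual - stoichiometric = 20.0 - 13.1 = 6.90 kg/kg fuel
Excess air % = (excess / stoich) * 100 = (6.90 / 13.1) * 100 = 52.67%


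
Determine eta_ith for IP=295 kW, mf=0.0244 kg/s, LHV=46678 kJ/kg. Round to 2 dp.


eta_ith = (IP / (mf * LHV)) * 100
Denominator = 0.0244 * 46678 = 1138.9432 kW
eta_ith = (295 / 1138.9432) * 100 = 25.90%


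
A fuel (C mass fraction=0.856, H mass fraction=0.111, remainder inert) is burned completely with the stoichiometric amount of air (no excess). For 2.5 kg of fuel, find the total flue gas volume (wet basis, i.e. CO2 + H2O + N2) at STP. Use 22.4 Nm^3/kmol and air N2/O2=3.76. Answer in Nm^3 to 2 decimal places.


Per kg fuel: CO2 = (C/12 kmol)*22.4 = (0.856/12)*22.4 = 1.59787 Nm^3
Per kg fuel: H2O = (H/2 kmol)*22.4 = (0.111/2)*22.4 = 1.24320 Nm^3
O2 needed per kg fuel = C/12 + H/4 = 0.856/12 + 0.111/4 = 0.09908333 kmol
Per kg fuel: N2 = O2*3.76*22.4 = 0.09908333*3.76*22.4 = 8.34519 Nm^3
Total per kg = 1.59787 + 1.24320 + 8.34519 = 11.18626 Nm^3
Total = 11.18626 * 2.5 = 27.97 Nm^3


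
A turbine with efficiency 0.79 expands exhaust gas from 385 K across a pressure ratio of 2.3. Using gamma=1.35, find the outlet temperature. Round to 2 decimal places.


T_out = T_in * (1 - eta * (1 - PR^(-(gamma-1)/gamma)))
Exponent = -(1.35-1)/1.35 = -0.25925926
PR^exp = 2.3^(-0.25925926) = 0.80578413
Factor = 1 - 0.79*(1 - 0.80578413) = 0.84656946
T_out = 385 * 0.84656946 = 325.93 K


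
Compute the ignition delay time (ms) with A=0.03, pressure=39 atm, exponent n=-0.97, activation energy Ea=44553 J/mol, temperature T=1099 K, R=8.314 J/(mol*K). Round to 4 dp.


tau = A * P^n * exp(Ea/(R*T))
P^n = 39^(-0.97) = 0.02861985
Ea/(R*T) = 44553/(8.314*1099) = 4.876062
exp(Ea/(R*T)) = 131.113353
tau = 0.03 * 0.02861985 * 131.113353 = 0.1126 ms


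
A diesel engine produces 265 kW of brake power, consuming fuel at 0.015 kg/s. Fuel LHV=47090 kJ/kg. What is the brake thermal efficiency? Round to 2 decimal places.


eta_BTE = (BP / (mf * LHV)) * 100
Denominator = 0.015 * 47090 = 706.3500 kW
eta_BTE = (265 / 706.3500) * 100 = 37.52%


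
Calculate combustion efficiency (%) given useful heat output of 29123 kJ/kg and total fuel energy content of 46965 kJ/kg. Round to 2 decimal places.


Efficiency = (Q_useful / Q_fuel) * 100
Efficiency = (29123 / 46965) * 100
Efficiency = 0.6201 * 100 = 62.01%


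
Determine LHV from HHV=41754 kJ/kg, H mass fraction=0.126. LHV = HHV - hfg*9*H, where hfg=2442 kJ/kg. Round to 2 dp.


LHV = HHV - hfg * 9 * H
Water correction = 2442 * 9 * 0.126 = 2769.228 kJ/kg
LHV = 41754 - 2769.228 = 38984.77 kJ/kg


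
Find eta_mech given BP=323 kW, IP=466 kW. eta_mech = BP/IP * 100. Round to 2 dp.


eta_mech = (BP / IP) * 100
Ratio = 323 / 466 = 0.6931
eta_mech = 0.6931 * 100 = 69.31%


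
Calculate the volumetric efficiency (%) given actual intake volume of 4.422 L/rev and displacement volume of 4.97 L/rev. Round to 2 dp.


eta_v = (V_actual / V_disp) * 100
Ratio = 4.422 / 4.97 = 0.8897
eta_v = 0.8897 * 100 = 88.97%


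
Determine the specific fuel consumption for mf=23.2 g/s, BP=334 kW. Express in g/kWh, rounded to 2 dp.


SFC = (mf / BP) * 3600
Rate = 23.2 / 334 = 0.069461 g/(s*kW)
SFC = 0.069461 * 3600 = 250.06 g/kWh


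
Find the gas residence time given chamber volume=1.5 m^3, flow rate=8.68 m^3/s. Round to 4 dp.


tau = V / Q_flow
tau = 1.5 / 8.68 = 0.1728 s


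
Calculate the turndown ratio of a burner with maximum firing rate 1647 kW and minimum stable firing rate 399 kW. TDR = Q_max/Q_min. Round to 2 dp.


TDR = Q_max / Q_min
TDR = 1647 / 399 = 4.13


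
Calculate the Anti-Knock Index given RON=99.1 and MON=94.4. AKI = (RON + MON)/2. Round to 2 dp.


AKI = (RON + MON) / 2
AKI = (99.1 + 94.4) / 2
AKI = 193.5 / 2 = 96.75


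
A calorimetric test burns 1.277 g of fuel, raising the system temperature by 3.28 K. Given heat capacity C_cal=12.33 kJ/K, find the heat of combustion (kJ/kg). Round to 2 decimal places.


Hc = C_cal * delta_T / m_fuel
Q_released = 12.33 * 3.28 = 40.4424 kJ
m_fuel = 1.277 g = 1.277/1000 kg = 0.001277 kg
Hc = 40.4424 / 0.001277 = 31669.85 kJ/kg


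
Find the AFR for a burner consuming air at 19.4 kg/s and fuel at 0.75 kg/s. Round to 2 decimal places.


AFR = m_air / m_fuel
AFR = 19.4 / 0.75 = 25.87


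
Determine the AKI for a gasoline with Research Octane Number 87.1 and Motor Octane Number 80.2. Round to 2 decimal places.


AKI = (RON + MON) / 2
AKI = (87.1 + 80.2) / 2
AKI = 167.3 / 2 = 83.65


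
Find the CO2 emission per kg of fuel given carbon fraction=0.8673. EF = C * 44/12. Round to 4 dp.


EF = C_frac * (M_CO2 / M_C)
EF = 0.8673 * (44/12)
EF = 0.8673 * 3.666667 = 3.1801 kg_CO2/kg_fuel


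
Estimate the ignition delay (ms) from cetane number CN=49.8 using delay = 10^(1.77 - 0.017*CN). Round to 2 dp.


delay = 10^(1.77 - 0.017*CN)
Exponent = 1.77 - 0.017*49.8 = 0.9234
delay = 10^0.9234 = 8.38 ms


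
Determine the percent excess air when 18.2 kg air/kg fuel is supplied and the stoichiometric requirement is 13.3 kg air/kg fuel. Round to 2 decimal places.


Excess air = actual - stoichiometric = 18.2 - 13.3 = 4.90 kg/kg fuel
Excess air % = (excess / stoich) * 100 = (4.90 / 13.3) * 100 = 36.84%


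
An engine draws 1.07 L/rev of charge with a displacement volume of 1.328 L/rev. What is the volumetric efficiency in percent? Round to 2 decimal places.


eta_v = (V_actual / V_disp) * 100
Ratio = 1.07 / 1.328 = 0.8057
eta_v = 0.8057 * 100 = 80.57%


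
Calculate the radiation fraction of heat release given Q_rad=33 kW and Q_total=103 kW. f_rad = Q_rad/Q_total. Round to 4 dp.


f_rad = Q_rad / Q_total
f_rad = 33 / 103 = 0.3204


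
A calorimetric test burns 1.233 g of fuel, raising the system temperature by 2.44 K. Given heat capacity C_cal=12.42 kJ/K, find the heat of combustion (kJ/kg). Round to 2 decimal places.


Hc = C_cal * delta_T / m_fuel
Q_released = 12.42 * 2.44 = 30.3048 kJ
m_fuel = 1.233 g = 1.233/1000 kg = 0.001233 kg
Hc = 30.3048 / 0.001233 = 24578.10 kJ/kg


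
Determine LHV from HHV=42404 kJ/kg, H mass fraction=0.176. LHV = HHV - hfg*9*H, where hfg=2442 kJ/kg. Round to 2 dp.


LHV = HHV - hfg * 9 * H
Water correction = 2442 * 9 * 0.176 = 3868.128 kJ/kg
LHV = 42404 - 3868.128 = 38535.87 kJ/kg


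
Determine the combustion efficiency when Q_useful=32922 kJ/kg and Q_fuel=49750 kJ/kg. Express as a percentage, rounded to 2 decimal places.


Efficiency = (Q_useful / Q_fuel) * 100
Efficiency = (32922 / 49750) * 100
Efficiency = 0.6617 * 100 = 66.17%


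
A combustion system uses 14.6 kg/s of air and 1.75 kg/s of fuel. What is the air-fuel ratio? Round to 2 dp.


AFR = m_air / m_fuel
AFR = 14.6 / 1.75 = 8.34


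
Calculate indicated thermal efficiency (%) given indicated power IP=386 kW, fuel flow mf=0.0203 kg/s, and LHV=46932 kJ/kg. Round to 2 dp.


eta_ith = (IP / (mf * LHV)) * 100
Denominator = 0.0203 * 46932 = 952.7196 kW
eta_ith = (386 / 952.7196) * 100 = 40.52%


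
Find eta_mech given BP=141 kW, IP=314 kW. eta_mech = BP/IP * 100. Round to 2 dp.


eta_mech = (BP / IP) * 100
Ratio = 141 / 314 = 0.4490
eta_mech = 0.4490 * 100 = 44.90%


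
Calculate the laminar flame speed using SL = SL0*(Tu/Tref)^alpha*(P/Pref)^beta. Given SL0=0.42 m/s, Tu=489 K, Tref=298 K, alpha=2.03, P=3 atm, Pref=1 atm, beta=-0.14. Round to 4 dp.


SL = SL0 * (Tu/Tref)^alpha * (P/Pref)^beta
T ratio = 489/298 = 1.64093960
(T ratio)^alpha = 1.64093960^2.03 = 2.732990
(P/Pref)^beta = 3^(-0.14) = 0.857439
SL = 0.42 * 2.732990 * 0.857439 = 0.9842 m/s


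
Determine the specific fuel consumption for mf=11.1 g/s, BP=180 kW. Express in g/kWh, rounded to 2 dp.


SFC = (mf / BP) * 3600
Rate = 11.1 / 180 = 0.061667 g/(s*kW)
SFC = 0.061667 * 3600 = 222.00 g/kWh


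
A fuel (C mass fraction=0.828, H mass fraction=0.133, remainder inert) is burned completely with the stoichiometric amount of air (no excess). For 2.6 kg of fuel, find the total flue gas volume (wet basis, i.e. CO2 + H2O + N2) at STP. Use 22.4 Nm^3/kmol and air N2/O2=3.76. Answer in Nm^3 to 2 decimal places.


Per kg fuel: CO2 = (C/12 kmol)*22.4 = (0.828/12)*22.4 = 1.54560 Nm^3
Per kg fuel: H2O = (H/2 kmol)*22.4 = (0.133/2)*22.4 = 1.48960 Nm^3
O2 needed per kg fuel = C/12 + H/4 = 0.828/12 + 0.133/4 = 0.10225000 kmol
Per kg fuel: N2 = O2*3.76*22.4 = 0.10225000*3.76*22.4 = 8.61190 Nm^3
Total per kg = 1.54560 + 1.48960 + 8.61190 = 11.64710 Nm^3
Total = 11.64710 * 2.6 = 30.28 Nm^3


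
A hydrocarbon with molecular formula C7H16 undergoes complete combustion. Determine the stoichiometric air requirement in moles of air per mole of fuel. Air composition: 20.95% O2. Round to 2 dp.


Balanced combustion: C7H16 + 11 O2 -> 7 CO2 + 8 H2O
O2 needed = C + H/4 = 7 + 16/4 = 11.00 moles
Air moles = O2 / 0.2095 = 11.00 / 0.2095 = 52.51 moles air


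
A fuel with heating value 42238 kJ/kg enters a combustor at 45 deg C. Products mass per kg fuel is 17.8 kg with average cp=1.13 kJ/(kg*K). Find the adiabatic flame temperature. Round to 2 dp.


T_ad = T_in + Hc / (m_p * cp)
Denominator = 17.8 * 1.13 = 20.1140
Temperature rise = 42238 / 20.1140 = 2099.93 K
T_ad = 45 + 2099.93 = 2144.93 deg C


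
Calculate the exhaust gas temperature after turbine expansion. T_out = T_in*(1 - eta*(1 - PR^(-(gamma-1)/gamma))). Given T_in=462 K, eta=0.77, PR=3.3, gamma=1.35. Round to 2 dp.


T_out = T_in * (1 - eta * (1 - PR^(-(gamma-1)/gamma)))
Exponent = -(1.35-1)/1.35 = -0.25925926
PR^exp = 3.3^(-0.25925926) = 0.73378775
Factor = 1 - 0.77*(1 - 0.73378775) = 0.79501657
T_out = 462 * 0.79501657 = 367.30 K


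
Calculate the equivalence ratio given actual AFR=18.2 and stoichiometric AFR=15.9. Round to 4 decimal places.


phi = AFR_stoich / AFR_actual
phi = 15.9 / 18.2 = 0.8736


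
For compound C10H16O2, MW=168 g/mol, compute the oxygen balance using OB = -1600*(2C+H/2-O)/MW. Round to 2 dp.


OB = -1600 * (2C + H/2 - O) / MW
Inner = 2*10 + 16/2 - 2 = 26.00
OB = -1600 * 26.00 / 168 = -247.62%


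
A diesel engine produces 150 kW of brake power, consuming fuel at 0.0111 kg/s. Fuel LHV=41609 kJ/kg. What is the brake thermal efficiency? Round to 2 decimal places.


eta_BTE = (BP / (mf * LHV)) * 100
Denominator = 0.0111 * 41609 = 461.8599 kW
eta_BTE = (150 / 461.8599) * 100 = 32.48%


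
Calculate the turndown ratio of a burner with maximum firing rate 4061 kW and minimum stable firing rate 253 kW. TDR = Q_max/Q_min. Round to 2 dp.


TDR = Q_max / Q_min
TDR = 4061 / 253 = 16.05


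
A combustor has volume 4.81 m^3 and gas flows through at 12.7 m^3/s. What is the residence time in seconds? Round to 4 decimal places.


tau = V / Q_flow
tau = 4.81 / 12.7 = 0.3787 s


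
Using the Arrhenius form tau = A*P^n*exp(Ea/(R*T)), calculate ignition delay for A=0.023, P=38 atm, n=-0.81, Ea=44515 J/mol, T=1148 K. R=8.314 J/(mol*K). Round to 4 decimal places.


tau = A * P^n * exp(Ea/(R*T))
P^n = 38^(-0.81) = 0.05252612
Ea/(R*T) = 44515/(8.314*1148) = 4.663956
exp(Ea/(R*T)) = 106.054835
tau = 0.023 * 0.05252612 * 106.054835 = 0.1281 ms


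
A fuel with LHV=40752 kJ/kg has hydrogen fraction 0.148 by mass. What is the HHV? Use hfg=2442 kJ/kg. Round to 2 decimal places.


HHV = LHV + hfg * 9 * H
Water addition = 2442 * 9 * 0.148 = 3252.744 kJ/kg
HHV = 40752 + 3252.744 = 44004.74 kJ/kg


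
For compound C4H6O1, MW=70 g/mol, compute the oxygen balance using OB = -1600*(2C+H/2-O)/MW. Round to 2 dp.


OB = -1600 * (2C + H/2 - O) / MW
Inner = 2*4 + 6/2 - 1 = 10.00
OB = -1600 * 10.00 / 70 = -228.57%


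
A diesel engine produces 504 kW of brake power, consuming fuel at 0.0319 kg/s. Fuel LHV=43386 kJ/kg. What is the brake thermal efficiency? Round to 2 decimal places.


eta_BTE = (BP / (mf * LHV)) * 100
Denominator = 0.0319 * 43386 = 1384.0134 kW
eta_BTE = (504 / 1384.0134) * 100 = 36.42%


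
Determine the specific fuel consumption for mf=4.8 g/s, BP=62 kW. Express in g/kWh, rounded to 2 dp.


SFC = (mf / BP) * 3600
Rate = 4.8 / 62 = 0.077419 g/(s*kW)
SFC = 0.077419 * 3600 = 278.71 g/kWh


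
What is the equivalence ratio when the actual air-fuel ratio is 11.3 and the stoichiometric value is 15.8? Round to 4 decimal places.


phi = AFR_stoich / AFR_actual
phi = 15.8 / 11.3 = 1.3982


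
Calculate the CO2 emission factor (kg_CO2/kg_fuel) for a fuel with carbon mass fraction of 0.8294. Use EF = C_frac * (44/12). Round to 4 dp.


EF = C_frac * (M_CO2 / M_C)
EF = 0.8294 * (44/12)
EF = 0.8294 * 3.666667 = 3.0411 kg_CO2/kg_fuel


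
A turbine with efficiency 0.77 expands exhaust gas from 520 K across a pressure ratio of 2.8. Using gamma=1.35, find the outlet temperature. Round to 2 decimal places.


T_out = T_in * (1 - eta * (1 - PR^(-(gamma-1)/gamma)))
Exponent = -(1.35-1)/1.35 = -0.25925926
PR^exp = 2.8^(-0.25925926) = 0.76572026
Factor = 1 - 0.77*(1 - 0.76572026) = 0.81960460
T_out = 520 * 0.81960460 = 426.19 K


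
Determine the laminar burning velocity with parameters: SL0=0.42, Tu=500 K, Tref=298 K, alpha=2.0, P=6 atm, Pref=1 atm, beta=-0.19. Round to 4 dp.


SL = SL0 * (Tu/Tref)^alpha * (P/Pref)^beta
T ratio = 500/298 = 1.67785235
(T ratio)^alpha = 1.67785235^2.0 = 2.815189
(P/Pref)^beta = 6^(-0.19) = 0.711461
SL = 0.42 * 2.815189 * 0.711461 = 0.8412 m/s


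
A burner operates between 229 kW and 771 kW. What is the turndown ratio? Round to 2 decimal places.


TDR = Q_max / Q_min
TDR = 771 / 229 = 3.37


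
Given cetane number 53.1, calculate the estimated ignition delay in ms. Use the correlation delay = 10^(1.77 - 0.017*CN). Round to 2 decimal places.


delay = 10^(1.77 - 0.017*CN)
Exponent = 1.77 - 0.017*53.1 = 0.8673
delay = 10^0.8673 = 7.37 ms


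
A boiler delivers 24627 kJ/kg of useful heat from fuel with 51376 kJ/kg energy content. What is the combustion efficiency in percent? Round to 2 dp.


Efficiency = (Q_useful / Q_fuel) * 100
Efficiency = (24627 / 51376) * 100
Efficiency = 0.4793 * 100 = 47.93%


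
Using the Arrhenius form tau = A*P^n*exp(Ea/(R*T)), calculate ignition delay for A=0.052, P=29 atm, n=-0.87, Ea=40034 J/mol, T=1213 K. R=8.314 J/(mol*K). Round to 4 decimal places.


tau = A * P^n * exp(Ea/(R*T))
P^n = 29^(-0.87) = 0.05342121
Ea/(R*T) = 40034/(8.314*1213) = 3.969704
exp(Ea/(R*T)) = 52.968869
tau = 0.052 * 0.05342121 * 52.968869 = 0.1471 ms


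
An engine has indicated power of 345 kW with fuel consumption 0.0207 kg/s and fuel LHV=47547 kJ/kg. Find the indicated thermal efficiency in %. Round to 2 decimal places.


eta_ith = (IP / (mf * LHV)) * 100
Denominator = 0.0207 * 47547 = 984.2229 kW
eta_ith = (345 / 984.2229) * 100 = 35.05%


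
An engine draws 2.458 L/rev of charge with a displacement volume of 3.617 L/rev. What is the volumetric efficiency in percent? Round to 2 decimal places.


eta_v = (V_actual / V_disp) * 100
Ratio = 2.458 / 3.617 = 0.6796
eta_v = 0.6796 * 100 = 67.96%


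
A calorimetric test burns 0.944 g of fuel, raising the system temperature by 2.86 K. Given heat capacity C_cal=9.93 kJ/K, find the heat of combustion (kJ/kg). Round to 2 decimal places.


Hc = C_cal * delta_T / m_fuel
Q_released = 9.93 * 2.86 = 28.3998 kJ
m_fuel = 0.944 g = 0.944/1000 kg = 0.000944 kg
Hc = 28.3998 / 0.000944 = 30084.53 kJ/kg


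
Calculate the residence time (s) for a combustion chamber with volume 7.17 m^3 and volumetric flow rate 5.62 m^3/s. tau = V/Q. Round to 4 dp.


tau = V / Q_flow
tau = 7.17 / 5.62 = 1.2758 s


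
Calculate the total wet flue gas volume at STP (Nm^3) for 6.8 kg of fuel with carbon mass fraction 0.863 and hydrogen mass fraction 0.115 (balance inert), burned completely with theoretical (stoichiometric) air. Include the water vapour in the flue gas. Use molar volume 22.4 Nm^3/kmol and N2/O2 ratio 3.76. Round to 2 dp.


Per kg fuel: CO2 = (C/12 kmol)*22.4 = (0.863/12)*22.4 = 1.61093 Nm^3
Per kg fuel: H2O = (H/2 kmol)*22.4 = (0.115/2)*22.4 = 1.28800 Nm^3
O2 needed per kg fuel = C/12 + H/4 = 0.863/12 + 0.115/4 = 0.10066667 kmol
Per kg fuel: N2 = O2*3.76*22.4 = 0.10066667*3.76*22.4 = 8.47855 Nm^3
Total per kg = 1.61093 + 1.28800 + 8.47855 = 11.37748 Nm^3
Total = 11.37748 * 6.8 = 77.37 Nm^3


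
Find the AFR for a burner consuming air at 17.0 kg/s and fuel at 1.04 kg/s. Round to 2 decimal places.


AFR = m_air / m_fuel
AFR = 17.0 / 1.04 = 16.35


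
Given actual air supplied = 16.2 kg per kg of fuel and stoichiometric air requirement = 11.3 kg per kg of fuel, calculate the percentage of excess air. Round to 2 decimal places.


Excess air = actual - stoichiometric = 16.2 - 11.3 = 4.90 kg/kg fuel
Excess air % = (excess / stoich) * 100 = (4.90 / 11.3) * 100 = 43.36%


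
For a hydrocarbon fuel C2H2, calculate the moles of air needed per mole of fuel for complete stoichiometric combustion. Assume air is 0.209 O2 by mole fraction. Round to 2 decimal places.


Balanced combustion: C2H2 + 2.5 O2 -> 2 CO2 + 1 H2O
O2 needed = C + H/4 = 2 + 2/4 = 2.50 moles
Air moles = O2 / 0.209 = 2.50 / 0.209 = 11.96 moles air


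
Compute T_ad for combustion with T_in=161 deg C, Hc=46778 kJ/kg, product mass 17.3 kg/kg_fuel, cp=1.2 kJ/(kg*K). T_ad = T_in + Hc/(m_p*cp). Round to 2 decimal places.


T_ad = T_in + Hc / (m_p * cp)
Denominator = 17.3 * 1.2 = 20.7600
Temperature rise = 46778 / 20.7600 = 2253.28 K
T_ad = 161 + 2253.28 = 2414.28 deg C


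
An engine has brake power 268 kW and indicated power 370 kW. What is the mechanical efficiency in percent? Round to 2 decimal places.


eta_mech = (BP / IP) * 100
Ratio = 268 / 370 = 0.7243
eta_mech = 0.7243 * 100 = 72.43%


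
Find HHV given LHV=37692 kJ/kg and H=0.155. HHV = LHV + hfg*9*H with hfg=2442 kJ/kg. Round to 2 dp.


HHV = LHV + hfg * 9 * H
Water addition = 2442 * 9 * 0.155 = 3406.590 kJ/kg
HHV = 37692 + 3406.590 = 41098.59 kJ/kg


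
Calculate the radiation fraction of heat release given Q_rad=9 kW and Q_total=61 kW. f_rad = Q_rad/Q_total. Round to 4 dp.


f_rad = Q_rad / Q_total
f_rad = 9 / 61 = 0.1475


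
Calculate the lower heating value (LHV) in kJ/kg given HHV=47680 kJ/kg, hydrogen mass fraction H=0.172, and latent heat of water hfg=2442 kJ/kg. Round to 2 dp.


LHV = HHV - hfg * 9 * H
Water correction = 2442 * 9 * 0.172 = 3780.216 kJ/kg
LHV = 47680 - 3780.216 = 43899.78 kJ/kg


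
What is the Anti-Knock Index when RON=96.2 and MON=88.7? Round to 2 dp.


AKI = (RON + MON) / 2
AKI = (96.2 + 88.7) / 2
AKI = 184.9 / 2 = 92.45


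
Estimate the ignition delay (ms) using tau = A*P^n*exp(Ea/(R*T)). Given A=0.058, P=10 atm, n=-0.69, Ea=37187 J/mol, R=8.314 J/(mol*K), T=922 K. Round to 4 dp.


tau = A * P^n * exp(Ea/(R*T))
P^n = 10^(-0.69) = 0.20417379
Ea/(R*T) = 37187/(8.314*922) = 4.851211
exp(Ea/(R*T)) = 127.895232
tau = 0.058 * 0.20417379 * 127.895232 = 1.5145 ms


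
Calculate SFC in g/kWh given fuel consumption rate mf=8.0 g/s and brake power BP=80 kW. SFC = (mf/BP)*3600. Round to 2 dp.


SFC = (mf / BP) * 3600
Rate = 8.0 / 80 = 0.100000 g/(s*kW)
SFC = 0.100000 * 3600 = 360.00 g/kWh


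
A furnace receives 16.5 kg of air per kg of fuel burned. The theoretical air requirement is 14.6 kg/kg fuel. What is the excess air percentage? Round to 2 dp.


Excess air = actual - stoichiometric = 16.5 - 14.6 = 1.90 kg/kg fuel
Excess air % = (excess / stoich) * 100 = (1.90 / 14.6) * 100 = 13.01%


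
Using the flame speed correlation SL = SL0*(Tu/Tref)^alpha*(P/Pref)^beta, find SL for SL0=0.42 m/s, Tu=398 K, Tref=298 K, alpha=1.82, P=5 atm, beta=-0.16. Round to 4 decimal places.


SL = SL0 * (Tu/Tref)^alpha * (P/Pref)^beta
T ratio = 398/298 = 1.33557047
(T ratio)^alpha = 1.33557047^1.82 = 1.693221
(P/Pref)^beta = 5^(-0.16) = 0.772974
SL = 0.42 * 1.693221 * 0.772974 = 0.5497 m/s


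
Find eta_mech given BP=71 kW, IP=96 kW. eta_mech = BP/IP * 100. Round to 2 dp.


eta_mech = (BP / IP) * 100
Ratio = 71 / 96 = 0.7396
eta_mech = 0.7396 * 100 = 73.96%


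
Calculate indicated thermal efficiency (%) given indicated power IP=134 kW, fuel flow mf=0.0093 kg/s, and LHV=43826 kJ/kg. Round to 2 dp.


eta_ith = (IP / (mf * LHV)) * 100
Denominator = 0.0093 * 43826 = 407.5818 kW
eta_ith = (134 / 407.5818) * 100 = 32.88%


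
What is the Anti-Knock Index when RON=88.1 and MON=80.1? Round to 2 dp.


AKI = (RON + MON) / 2
AKI = (88.1 + 80.1) / 2
AKI = 168.2 / 2 = 84.10


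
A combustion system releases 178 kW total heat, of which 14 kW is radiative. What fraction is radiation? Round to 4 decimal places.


f_rad = Q_rad / Q_total
f_rad = 14 / 178 = 0.0787


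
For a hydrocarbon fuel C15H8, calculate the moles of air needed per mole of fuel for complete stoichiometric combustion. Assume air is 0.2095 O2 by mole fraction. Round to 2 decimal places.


Balanced combustion: C15H8 + 17 O2 -> 15 CO2 + 4 H2O
O2 needed = C + H/4 = 15 + 8/4 = 17.00 moles
Air moles = O2 / 0.2095 = 17.00 / 0.2095 = 81.15 moles air


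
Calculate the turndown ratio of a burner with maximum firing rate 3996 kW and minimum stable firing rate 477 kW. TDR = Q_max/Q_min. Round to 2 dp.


TDR = Q_max / Q_min
TDR = 3996 / 477 = 8.38


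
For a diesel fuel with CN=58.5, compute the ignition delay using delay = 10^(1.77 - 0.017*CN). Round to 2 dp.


delay = 10^(1.77 - 0.017*CN)
Exponent = 1.77 - 0.017*58.5 = 0.7755
delay = 10^0.7755 = 5.96 ms


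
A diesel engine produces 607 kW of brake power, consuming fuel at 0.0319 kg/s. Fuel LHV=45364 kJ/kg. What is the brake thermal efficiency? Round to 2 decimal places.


eta_BTE = (BP / (mf * LHV)) * 100
Denominator = 0.0319 * 45364 = 1447.1116 kW
eta_BTE = (607 / 1447.1116) * 100 = 41.95%


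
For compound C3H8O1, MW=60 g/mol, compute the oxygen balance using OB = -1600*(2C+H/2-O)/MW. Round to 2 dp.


OB = -1600 * (2C + H/2 - O) / MW
Inner = 2*3 + 8/2 - 1 = 9.00
OB = -1600 * 9.00 / 60 = -240.00%


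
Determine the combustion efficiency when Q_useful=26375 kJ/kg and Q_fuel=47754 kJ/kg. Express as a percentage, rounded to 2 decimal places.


Efficiency = (Q_useful / Q_fuel) * 100
Efficiency = (26375 / 47754) * 100
Efficiency = 0.5523 * 100 = 55.23%


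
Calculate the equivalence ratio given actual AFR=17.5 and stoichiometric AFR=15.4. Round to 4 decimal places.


phi = AFR_stoich / AFR_actual
phi = 15.4 / 17.5 = 0.8800


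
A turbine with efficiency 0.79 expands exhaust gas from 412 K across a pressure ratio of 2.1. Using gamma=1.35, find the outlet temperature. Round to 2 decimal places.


T_out = T_in * (1 - eta * (1 - PR^(-(gamma-1)/gamma)))
Exponent = -(1.35-1)/1.35 = -0.25925926
PR^exp = 2.1^(-0.25925926) = 0.82501466
Factor = 1 - 0.79*(1 - 0.82501466) = 0.86176158
T_out = 412 * 0.86176158 = 355.05 K


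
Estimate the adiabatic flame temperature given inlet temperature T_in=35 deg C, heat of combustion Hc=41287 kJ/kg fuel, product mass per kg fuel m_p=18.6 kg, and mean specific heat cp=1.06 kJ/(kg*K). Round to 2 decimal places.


T_ad = T_in + Hc / (m_p * cp)
Denominator = 18.6 * 1.06 = 19.7160
Temperature rise = 41287 / 19.7160 = 2094.09 K
T_ad = 35 + 2094.09 = 2129.09 deg C


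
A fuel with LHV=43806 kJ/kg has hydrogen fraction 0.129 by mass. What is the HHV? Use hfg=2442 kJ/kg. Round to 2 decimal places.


HHV = LHV + hfg * 9 * H
Water addition = 2442 * 9 * 0.129 = 2835.162 kJ/kg
HHV = 43806 + 2835.162 = 46641.16 kJ/kg


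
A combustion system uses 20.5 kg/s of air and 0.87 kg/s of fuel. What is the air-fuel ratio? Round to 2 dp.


AFR = m_air / m_fuel
AFR = 20.5 / 0.87 = 23.56


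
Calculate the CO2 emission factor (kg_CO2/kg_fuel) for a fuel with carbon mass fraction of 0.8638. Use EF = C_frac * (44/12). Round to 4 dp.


EF = C_frac * (M_CO2 / M_C)
EF = 0.8638 * (44/12)
EF = 0.8638 * 3.666667 = 3.1673 kg_CO2/kg_fuel


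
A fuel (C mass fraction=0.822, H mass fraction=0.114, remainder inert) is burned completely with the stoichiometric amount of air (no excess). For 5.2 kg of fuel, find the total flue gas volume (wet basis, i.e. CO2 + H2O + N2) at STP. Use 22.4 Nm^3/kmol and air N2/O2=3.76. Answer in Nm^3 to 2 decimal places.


Per kg fuel: CO2 = (C/12 kmol)*22.4 = (0.822/12)*22.4 = 1.53440 Nm^3
Per kg fuel: H2O = (H/2 kmol)*22.4 = (0.114/2)*22.4 = 1.27680 Nm^3
O2 needed per kg fuel = C/12 + H/4 = 0.822/12 + 0.114/4 = 0.09700000 kmol
Per kg fuel: N2 = O2*3.76*22.4 = 0.09700000*3.76*22.4 = 8.16973 Nm^3
Total per kg = 1.53440 + 1.27680 + 8.16973 = 10.98093 Nm^3
Total = 10.98093 * 5.2 = 57.10 Nm^3


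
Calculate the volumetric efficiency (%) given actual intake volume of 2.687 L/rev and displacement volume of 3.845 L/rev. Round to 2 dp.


eta_v = (V_actual / V_disp) * 100
Ratio = 2.687 / 3.845 = 0.6988
eta_v = 0.6988 * 100 = 69.88%


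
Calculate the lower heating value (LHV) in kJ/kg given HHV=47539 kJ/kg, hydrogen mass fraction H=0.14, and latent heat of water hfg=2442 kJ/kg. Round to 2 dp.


LHV = HHV - hfg * 9 * H
Water correction = 2442 * 9 * 0.14 = 3076.920 kJ/kg
LHV = 47539 - 3076.920 = 44462.08 kJ/kg


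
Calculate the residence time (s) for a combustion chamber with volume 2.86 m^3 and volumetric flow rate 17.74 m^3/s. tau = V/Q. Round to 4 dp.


tau = V / Q_flow
tau = 2.86 / 17.74 = 0.1612 s


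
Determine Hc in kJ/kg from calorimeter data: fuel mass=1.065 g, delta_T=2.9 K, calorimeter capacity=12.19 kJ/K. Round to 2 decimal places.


Hc = C_cal * delta_T / m_fuel
Q_released = 12.19 * 2.9 = 35.3510 kJ
m_fuel = 1.065 g = 1.065/1000 kg = 0.001065 kg
Hc = 35.3510 / 0.001065 = 33193.43 kJ/kg


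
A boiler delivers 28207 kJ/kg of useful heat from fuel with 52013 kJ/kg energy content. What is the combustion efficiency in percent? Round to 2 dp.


Efficiency = (Q_useful / Q_fuel) * 100
Efficiency = (28207 / 52013) * 100
Efficiency = 0.5423 * 100 = 54.23%
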